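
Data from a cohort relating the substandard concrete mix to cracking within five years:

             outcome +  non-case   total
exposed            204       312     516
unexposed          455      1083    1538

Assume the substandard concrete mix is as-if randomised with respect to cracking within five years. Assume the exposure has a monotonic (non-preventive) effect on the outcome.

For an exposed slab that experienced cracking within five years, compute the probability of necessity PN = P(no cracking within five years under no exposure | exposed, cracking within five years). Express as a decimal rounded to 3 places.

p₁ = P(outcome | exposed) = 204/516 = 0.39535
p₀ = P(outcome | unexposed) = 455/1538 = 0.29584
Under exogeneity and monotonicity, PN = (p₁ − p₀)/p₁.
PN = (0.39535 − 0.29584) / 0.39535 ≈ 0.2517

PN ≈ 0.252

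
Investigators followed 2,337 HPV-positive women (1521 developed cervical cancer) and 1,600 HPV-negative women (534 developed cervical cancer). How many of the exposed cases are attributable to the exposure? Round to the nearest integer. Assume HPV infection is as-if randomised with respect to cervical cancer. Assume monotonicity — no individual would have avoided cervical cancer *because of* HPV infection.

p₁ = P(outcome | exposed) = 1521/2337 = 0.65083
p₀ = P(outcome | unexposed) = 534/1600 = 0.33375
PN = (p₁ − p₀)/p₁ = (0.65083 − 0.33375) / 0.65083 ≈ 0.48720.
Attributable cases ≈ PN × (exposed cases) = 0.48720 × 1521 ≈ 741.03.

about 741 cases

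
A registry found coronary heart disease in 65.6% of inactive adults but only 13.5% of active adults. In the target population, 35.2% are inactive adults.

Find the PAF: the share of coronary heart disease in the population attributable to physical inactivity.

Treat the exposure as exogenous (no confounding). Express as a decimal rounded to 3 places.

PAF ≈ 0.576

p₁ = 0.656, p₀ = 0.135.
Overall risk P(Y=1) = π·p₁ + (1−π)·p₀ = 0.352×0.656 + 0.648×0.135 = 0.31839.
Under exogeneity, PAF = [P(Y=1) − p₀] / P(Y=1).
PAF = (0.31839 − 0.135) / 0.31839 ≈ 0.5760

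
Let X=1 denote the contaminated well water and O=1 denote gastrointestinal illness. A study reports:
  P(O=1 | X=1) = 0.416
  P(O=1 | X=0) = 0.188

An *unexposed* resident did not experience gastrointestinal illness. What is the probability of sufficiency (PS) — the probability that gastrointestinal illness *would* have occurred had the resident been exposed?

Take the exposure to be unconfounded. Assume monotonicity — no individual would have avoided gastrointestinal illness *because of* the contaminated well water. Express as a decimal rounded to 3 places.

PS ≈ 0.281

Let p₁ = 0.416, p₀ = 0.188.
Under exogeneity and monotonicity, PS = (p₁ − p₀) / (1 − p₀).
PS = (0.416 − 0.188) / (1 − 0.188) = 0.228 / 0.812 ≈ 0.2808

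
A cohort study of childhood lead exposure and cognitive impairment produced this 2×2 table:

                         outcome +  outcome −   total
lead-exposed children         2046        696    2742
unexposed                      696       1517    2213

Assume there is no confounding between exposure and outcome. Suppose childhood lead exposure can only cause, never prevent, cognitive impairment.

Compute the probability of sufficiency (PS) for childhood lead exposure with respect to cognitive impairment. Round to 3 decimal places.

p₁ = P(outcome | exposed) = 2046/2742 = 0.74617
p₀ = P(outcome | unexposed) = 696/2213 = 0.31451
Under exogeneity and monotonicity, PS = (p₁ − p₀)/(1 − p₀).
PS = (0.74617 − 0.31451) / 0.68549 ≈ 0.6297

PS ≈ 0.630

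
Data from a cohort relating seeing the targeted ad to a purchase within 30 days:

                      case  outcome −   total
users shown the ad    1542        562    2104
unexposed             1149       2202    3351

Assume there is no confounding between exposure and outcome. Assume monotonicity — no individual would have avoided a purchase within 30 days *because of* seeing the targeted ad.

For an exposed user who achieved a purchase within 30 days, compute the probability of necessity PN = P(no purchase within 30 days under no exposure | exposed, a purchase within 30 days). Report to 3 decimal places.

PN ≈ 0.532

p₁ = P(outcome | exposed) = 1542/2104 = 0.73289
p₀ = P(outcome | unexposed) = 1149/3351 = 0.34288
Under exogeneity and monotonicity, PN = (p₁ − p₀)/p₁.
PN = (0.73289 − 0.34288) / 0.73289 ≈ 0.5321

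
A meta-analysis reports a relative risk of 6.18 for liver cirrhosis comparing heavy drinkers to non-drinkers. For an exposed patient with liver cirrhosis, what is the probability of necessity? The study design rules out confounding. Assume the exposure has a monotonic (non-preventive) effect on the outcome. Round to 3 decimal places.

Under exogeneity and monotonicity, PN = (RR − 1) / RR = 1 − 1/RR.
PN = (6.18 − 1) / 6.18 = 5.18 / 6.18 ≈ 0.8382

PN ≈ 0.838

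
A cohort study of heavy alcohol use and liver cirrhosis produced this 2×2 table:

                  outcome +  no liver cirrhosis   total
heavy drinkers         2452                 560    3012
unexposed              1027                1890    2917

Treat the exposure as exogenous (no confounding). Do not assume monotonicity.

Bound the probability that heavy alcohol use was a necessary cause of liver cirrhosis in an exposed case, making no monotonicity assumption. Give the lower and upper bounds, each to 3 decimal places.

0.568 ≤ PN ≤ 0.796

p₁ = P(outcome | exposed) = 2452/3012 = 0.81408
p₀ = P(outcome | unexposed) = 1027/2917 = 0.35207
Under exogeneity alone the bounds on PN are max{0,(p₁−p₀)/p₁} ≤ PN ≤ min{1,(1−p₀)/p₁}.
  lower = (p₁ − p₀)/p₁ = 0.462 / 0.81408 ≈ 0.5675
  upper = min{1, (1 − p₀)/p₁} = 0.64793 / 0.81408 ≈ 0.7959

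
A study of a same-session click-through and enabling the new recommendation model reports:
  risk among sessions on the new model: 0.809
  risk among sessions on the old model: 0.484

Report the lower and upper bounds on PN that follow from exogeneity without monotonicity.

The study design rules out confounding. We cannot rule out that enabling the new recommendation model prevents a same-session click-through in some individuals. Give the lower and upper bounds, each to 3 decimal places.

Let p₁ = 0.809, p₀ = 0.484.
Under exogeneity alone the bounds on PN are max{0,(p₁−p₀)/p₁} ≤ PN ≤ min{1,(1−p₀)/p₁}.
  lower = (p₁ − p₀)/p₁ = 0.325 / 0.809 ≈ 0.4017
  upper = min{1, (1 − p₀)/p₁} = 0.516 / 0.809 ≈ 0.6378

0.402 ≤ PN ≤ 0.638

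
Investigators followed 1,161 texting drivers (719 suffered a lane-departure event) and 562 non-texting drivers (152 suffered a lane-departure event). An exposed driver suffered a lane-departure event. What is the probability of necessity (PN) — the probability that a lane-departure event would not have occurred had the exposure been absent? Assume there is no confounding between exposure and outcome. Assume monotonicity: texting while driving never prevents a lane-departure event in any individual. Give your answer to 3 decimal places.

p₁ = P(outcome | exposed) = 719/1161 = 0.61929
p₀ = P(outcome | unexposed) = 152/562 = 0.27046
Under exogeneity and monotonicity, PN = (p₁ − p₀) / p₁.
PN = (0.61929 − 0.27046) / 0.61929 = 0.34883 / 0.61929 ≈ 0.5633

PN ≈ 0.563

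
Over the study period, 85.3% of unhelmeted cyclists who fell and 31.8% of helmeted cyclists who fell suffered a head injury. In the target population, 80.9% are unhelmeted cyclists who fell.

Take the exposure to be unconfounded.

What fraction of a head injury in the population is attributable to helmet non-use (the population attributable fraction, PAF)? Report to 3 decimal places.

p₁ = 0.853, p₀ = 0.318.
Overall risk P(Y=1) = π·p₁ + (1−π)·p₀ = 0.809×0.853 + 0.191×0.318 = 0.75082.
Under exogeneity, PAF = [P(Y=1) − p₀] / P(Y=1).
PAF = (0.75082 − 0.318) / 0.75082 ≈ 0.5765

PAF ≈ 0.576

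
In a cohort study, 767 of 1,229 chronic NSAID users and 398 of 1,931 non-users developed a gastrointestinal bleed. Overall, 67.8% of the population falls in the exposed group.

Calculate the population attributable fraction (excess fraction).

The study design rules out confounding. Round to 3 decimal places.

PAF ≈ 0.579

p₁ = P(outcome | exposed) = 767/1229 = 0.62408
p₀ = P(outcome | unexposed) = 398/1931 = 0.20611
Overall risk P(Y=1) = π·p₁ + (1−π)·p₀ = 0.678×0.62408 + 0.322×0.20611 = 0.4895.
Under exogeneity, PAF = [P(Y=1) − p₀] / P(Y=1).
PAF = (0.4895 − 0.20611) / 0.4895 ≈ 0.5789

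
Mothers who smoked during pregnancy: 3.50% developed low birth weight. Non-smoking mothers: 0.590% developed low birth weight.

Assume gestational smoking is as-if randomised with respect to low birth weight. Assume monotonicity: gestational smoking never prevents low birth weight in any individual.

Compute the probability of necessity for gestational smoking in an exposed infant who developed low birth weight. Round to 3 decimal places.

PN ≈ 0.831

p₁ = 0.035, p₀ = 0.0059.
Under exogeneity and monotonicity, PN = (p₁ − p₀) / p₁.
PN = (0.035 − 0.0059) / 0.035 = 0.0291 / 0.035 ≈ 0.8314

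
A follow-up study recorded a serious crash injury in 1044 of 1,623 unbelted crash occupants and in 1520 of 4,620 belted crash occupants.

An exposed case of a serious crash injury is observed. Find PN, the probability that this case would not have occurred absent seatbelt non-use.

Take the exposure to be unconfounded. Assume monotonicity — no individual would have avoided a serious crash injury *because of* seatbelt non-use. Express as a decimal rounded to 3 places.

PN ≈ 0.489

p₁ = P(outcome | exposed) = 1044/1623 = 0.64325
p₀ = P(outcome | unexposed) = 1520/4620 = 0.329
Under exogeneity and monotonicity, PN = (p₁ − p₀) / p₁.
PN = (0.64325 − 0.329) / 0.64325 = 0.31425 / 0.64325 ≈ 0.4885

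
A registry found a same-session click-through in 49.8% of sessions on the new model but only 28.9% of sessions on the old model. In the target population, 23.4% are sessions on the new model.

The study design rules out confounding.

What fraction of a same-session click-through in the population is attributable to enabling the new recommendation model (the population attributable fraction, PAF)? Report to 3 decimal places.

p₁ = 0.498, p₀ = 0.289.
Overall risk P(Y=1) = π·p₁ + (1−π)·p₀ = 0.234×0.498 + 0.766×0.289 = 0.33791.
Under exogeneity, PAF = [P(Y=1) − p₀] / P(Y=1).
PAF = (0.33791 − 0.289) / 0.33791 ≈ 0.1447

PAF ≈ 0.145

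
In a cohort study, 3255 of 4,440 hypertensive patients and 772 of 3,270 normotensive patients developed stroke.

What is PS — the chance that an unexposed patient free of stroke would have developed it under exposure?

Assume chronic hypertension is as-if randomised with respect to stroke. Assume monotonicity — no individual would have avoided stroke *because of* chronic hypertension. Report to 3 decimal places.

PS ≈ 0.651

p₁ = P(outcome | exposed) = 3255/4440 = 0.73311
p₀ = P(outcome | unexposed) = 772/3270 = 0.23609
Under exogeneity and monotonicity, PS = (p₁ − p₀) / (1 − p₀).
PS = (0.73311 − 0.23609) / (1 − 0.23609) = 0.49702 / 0.76391 ≈ 0.6506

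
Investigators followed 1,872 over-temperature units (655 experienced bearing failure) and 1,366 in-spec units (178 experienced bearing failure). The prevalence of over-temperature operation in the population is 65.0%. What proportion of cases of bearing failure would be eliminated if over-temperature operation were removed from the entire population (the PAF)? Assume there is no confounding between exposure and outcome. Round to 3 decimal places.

p₁ = P(outcome | exposed) = 655/1872 = 0.34989
p₀ = P(outcome | unexposed) = 178/1366 = 0.13031
Overall risk P(Y=1) = π·p₁ + (1−π)·p₀ = 0.65×0.34989 + 0.35×0.13031 = 0.27304.
Under exogeneity, PAF = [P(Y=1) − p₀] / P(Y=1).
PAF = (0.27304 − 0.13031) / 0.27304 ≈ 0.5227

PAF ≈ 0.523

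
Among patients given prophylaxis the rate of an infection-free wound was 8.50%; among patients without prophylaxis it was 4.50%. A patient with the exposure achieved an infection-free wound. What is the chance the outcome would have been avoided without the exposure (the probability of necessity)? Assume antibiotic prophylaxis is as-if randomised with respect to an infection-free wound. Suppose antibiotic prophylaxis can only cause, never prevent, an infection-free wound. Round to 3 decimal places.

p₁ = 0.085, p₀ = 0.045.
Under exogeneity and monotonicity, PN = (p₁ − p₀) / p₁.
PN = (0.085 − 0.045) / 0.085 = 0.04 / 0.085 ≈ 0.4706

PN ≈ 0.471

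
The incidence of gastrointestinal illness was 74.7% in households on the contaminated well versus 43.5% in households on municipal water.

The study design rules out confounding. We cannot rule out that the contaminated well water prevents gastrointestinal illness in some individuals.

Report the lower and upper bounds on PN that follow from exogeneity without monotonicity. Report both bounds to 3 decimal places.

p₁ = 0.747, p₀ = 0.435.
Under exogeneity alone the bounds on PN are max{0,(p₁−p₀)/p₁} ≤ PN ≤ min{1,(1−p₀)/p₁}.
  lower = (p₁ − p₀)/p₁ = 0.312 / 0.747 ≈ 0.4177
  upper = min{1, (1 − p₀)/p₁} = 0.565 / 0.747 ≈ 0.7564

0.418 ≤ PN ≤ 0.756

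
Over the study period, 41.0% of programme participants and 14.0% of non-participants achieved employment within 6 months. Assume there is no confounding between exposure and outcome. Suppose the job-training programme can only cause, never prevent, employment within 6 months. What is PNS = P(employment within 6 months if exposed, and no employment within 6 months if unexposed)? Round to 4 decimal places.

p₁ = 0.41, p₀ = 0.14.
Under exogeneity and monotonicity, PNS = p₁ − p₀.
PNS = 0.41 − 0.14 = 0.27

PNS ≈ 0.2700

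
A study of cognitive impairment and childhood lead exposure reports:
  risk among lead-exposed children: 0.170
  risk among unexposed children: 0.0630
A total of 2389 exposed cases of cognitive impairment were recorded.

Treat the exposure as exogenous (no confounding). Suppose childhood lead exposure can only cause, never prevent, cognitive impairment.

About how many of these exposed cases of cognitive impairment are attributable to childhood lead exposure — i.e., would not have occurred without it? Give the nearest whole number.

Let p₁ = 0.17, p₀ = 0.063.
PN = (p₁ − p₀)/p₁ = (0.17 − 0.063) / 0.17 ≈ 0.62941.
Attributable cases ≈ PN × (exposed cases) = 0.62941 × 2389 ≈ 1503.66.

about 1504 cases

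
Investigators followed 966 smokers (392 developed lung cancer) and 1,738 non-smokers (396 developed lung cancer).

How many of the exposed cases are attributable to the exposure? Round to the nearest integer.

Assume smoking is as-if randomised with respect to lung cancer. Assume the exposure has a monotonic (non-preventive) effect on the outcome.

p₁ = P(outcome | exposed) = 392/966 = 0.4058
p₀ = P(outcome | unexposed) = 396/1738 = 0.22785
PN = (p₁ − p₀)/p₁ = (0.4058 − 0.22785) / 0.4058 ≈ 0.43852.
Attributable cases ≈ PN × (exposed cases) = 0.43852 × 392 ≈ 171.90.

about 172 cases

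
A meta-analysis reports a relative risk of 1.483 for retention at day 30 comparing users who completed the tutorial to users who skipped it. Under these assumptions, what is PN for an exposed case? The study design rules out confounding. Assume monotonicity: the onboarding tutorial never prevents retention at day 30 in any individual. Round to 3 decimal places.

Under exogeneity and monotonicity, PN = (RR − 1) / RR = 1 − 1/RR.
PN = (1.483 − 1) / 1.483 = 0.483 / 1.483 ≈ 0.3257

PN ≈ 0.326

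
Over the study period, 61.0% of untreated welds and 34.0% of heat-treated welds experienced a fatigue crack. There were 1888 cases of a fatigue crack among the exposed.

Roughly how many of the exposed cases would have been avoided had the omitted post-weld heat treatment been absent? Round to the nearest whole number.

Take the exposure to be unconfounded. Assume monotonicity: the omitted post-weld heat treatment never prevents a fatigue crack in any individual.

about 836 cases

p₁ = 0.61, p₀ = 0.34.
PN = (p₁ − p₀)/p₁ = (0.61 − 0.34) / 0.61 ≈ 0.44262.
Attributable cases ≈ PN × (exposed cases) = 0.44262 × 1888 ≈ 835.67.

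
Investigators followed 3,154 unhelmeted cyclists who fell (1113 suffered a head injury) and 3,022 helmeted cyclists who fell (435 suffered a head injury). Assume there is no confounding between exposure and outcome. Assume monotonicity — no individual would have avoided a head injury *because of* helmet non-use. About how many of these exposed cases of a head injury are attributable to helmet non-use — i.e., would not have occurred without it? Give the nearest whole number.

about 659 cases

p₁ = P(outcome | exposed) = 1113/3154 = 0.35289
p₀ = P(outcome | unexposed) = 435/3022 = 0.14394
PN = (p₁ − p₀)/p₁ = (0.35289 − 0.14394) / 0.35289 ≈ 0.59209.
Attributable cases ≈ PN × (exposed cases) = 0.59209 × 1113 ≈ 659.00.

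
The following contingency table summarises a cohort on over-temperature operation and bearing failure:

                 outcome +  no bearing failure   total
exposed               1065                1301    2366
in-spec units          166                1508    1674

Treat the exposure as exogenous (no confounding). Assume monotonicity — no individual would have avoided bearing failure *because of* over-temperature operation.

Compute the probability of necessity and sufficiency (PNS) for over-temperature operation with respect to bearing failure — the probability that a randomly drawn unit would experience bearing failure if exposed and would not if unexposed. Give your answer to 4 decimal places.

PNS ≈ 0.3510

p₁ = P(outcome | exposed) = 1065/2366 = 0.45013
p₀ = P(outcome | unexposed) = 166/1674 = 0.099164
Under exogeneity and monotonicity, PNS = p₁ − p₀.
PNS = 0.45013 − 0.099164 = 0.35096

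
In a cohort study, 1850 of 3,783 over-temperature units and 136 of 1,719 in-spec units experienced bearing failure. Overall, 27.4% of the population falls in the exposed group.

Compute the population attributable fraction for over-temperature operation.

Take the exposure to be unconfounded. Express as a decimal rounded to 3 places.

p₁ = P(outcome | exposed) = 1850/3783 = 0.48903
p₀ = P(outcome | unexposed) = 136/1719 = 0.079116
Overall risk P(Y=1) = π·p₁ + (1−π)·p₀ = 0.274×0.48903 + 0.726×0.079116 = 0.19143.
Under exogeneity, PAF = [P(Y=1) − p₀] / P(Y=1).
PAF = (0.19143 − 0.079116) / 0.19143 ≈ 0.5867

PAF ≈ 0.587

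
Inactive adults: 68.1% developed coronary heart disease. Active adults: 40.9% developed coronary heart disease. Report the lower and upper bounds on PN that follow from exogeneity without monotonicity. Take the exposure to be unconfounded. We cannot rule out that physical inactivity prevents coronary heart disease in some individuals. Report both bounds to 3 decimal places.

0.399 ≤ PN ≤ 0.868

p₁ = 0.681, p₀ = 0.409.
Under exogeneity alone the bounds on PN are max{0,(p₁−p₀)/p₁} ≤ PN ≤ min{1,(1−p₀)/p₁}.
  lower = (p₁ − p₀)/p₁ = 0.272 / 0.681 ≈ 0.3994
  upper = min{1, (1 − p₀)/p₁} = 0.591 / 0.681 ≈ 0.8678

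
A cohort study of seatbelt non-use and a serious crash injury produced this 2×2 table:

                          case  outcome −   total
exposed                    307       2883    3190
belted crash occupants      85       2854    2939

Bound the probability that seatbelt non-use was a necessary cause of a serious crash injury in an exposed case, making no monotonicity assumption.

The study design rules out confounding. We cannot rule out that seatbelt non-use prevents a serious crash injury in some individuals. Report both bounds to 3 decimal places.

p₁ = P(outcome | exposed) = 307/3190 = 0.096238
p₀ = P(outcome | unexposed) = 85/2939 = 0.028921
Under exogeneity alone the bounds on PN are max{0,(p₁−p₀)/p₁} ≤ PN ≤ min{1,(1−p₀)/p₁}.
  lower = (p₁ − p₀)/p₁ = 0.067317 / 0.096238 ≈ 0.6995
  upper = min{1, (1 − p₀)/p₁} = 0.97108 / 0.096238 ≈ 10.0904 → capped at 1

0.699 ≤ PN ≤ 1.000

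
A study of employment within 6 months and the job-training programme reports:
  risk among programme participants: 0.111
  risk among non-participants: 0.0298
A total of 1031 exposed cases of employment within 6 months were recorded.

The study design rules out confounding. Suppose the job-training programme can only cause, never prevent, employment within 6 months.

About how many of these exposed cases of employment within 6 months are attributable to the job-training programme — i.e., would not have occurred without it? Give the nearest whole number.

about 754 cases

Let p₁ = 0.111, p₀ = 0.0298.
PN = (p₁ − p₀)/p₁ = (0.111 − 0.0298) / 0.111 ≈ 0.73153.
Attributable cases ≈ PN × (exposed cases) = 0.73153 × 1031 ≈ 754.21.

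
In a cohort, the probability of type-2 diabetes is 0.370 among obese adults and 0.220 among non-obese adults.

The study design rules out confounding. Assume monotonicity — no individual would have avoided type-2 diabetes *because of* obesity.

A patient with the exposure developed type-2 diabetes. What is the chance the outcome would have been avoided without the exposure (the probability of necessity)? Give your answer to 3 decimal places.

PN ≈ 0.405

Let p₁ = 0.37, p₀ = 0.22.
Under exogeneity and monotonicity, PN = (p₁ − p₀) / p₁.
PN = (0.37 − 0.22) / 0.37 = 0.15 / 0.37 ≈ 0.4054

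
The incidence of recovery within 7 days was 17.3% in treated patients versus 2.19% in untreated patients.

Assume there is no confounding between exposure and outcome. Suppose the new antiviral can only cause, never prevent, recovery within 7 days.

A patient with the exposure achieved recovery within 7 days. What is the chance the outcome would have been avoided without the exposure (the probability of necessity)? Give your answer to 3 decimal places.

p₁ = 0.173, p₀ = 0.0219.
Under exogeneity and monotonicity, PN = (p₁ − p₀) / p₁.
PN = (0.173 − 0.0219) / 0.173 = 0.1511 / 0.173 ≈ 0.8734

PN ≈ 0.873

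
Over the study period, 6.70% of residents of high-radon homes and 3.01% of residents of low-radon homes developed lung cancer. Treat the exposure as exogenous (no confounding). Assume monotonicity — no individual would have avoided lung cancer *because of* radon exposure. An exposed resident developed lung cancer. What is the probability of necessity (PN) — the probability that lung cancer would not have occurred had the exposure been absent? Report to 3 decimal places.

p₁ = 0.067, p₀ = 0.0301.
Under exogeneity and monotonicity, PN = (p₁ − p₀) / p₁.
PN = (0.067 − 0.0301) / 0.067 = 0.0369 / 0.067 ≈ 0.5507

PN ≈ 0.551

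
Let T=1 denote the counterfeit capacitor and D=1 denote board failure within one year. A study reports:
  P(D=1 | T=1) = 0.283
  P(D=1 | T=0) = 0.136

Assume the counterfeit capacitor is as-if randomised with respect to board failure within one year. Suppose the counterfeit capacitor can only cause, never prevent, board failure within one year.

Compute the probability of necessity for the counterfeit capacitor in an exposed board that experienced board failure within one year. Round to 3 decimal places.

PN ≈ 0.519

Let p₁ = 0.283, p₀ = 0.136.
Under exogeneity and monotonicity, PN = (p₁ − p₀) / p₁.
PN = (0.283 − 0.136) / 0.283 = 0.147 / 0.283 ≈ 0.5194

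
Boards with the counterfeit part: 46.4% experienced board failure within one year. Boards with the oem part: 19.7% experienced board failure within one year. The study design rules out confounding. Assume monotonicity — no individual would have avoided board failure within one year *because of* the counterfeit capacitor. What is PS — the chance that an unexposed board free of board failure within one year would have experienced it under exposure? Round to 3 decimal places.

PS ≈ 0.333

p₁ = 0.464, p₀ = 0.197.
Under exogeneity and monotonicity, PS = (p₁ − p₀) / (1 − p₀).
PS = (0.464 − 0.197) / (1 − 0.197) = 0.267 / 0.803 ≈ 0.3325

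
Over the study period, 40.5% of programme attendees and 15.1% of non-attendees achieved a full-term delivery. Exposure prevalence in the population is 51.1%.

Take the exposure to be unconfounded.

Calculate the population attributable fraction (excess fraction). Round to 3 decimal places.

PAF ≈ 0.462

p₁ = 0.405, p₀ = 0.151.
Overall risk P(Y=1) = π·p₁ + (1−π)·p₀ = 0.511×0.405 + 0.489×0.151 = 0.28079.
Under exogeneity, PAF = [P(Y=1) − p₀] / P(Y=1).
PAF = (0.28079 − 0.151) / 0.28079 ≈ 0.4622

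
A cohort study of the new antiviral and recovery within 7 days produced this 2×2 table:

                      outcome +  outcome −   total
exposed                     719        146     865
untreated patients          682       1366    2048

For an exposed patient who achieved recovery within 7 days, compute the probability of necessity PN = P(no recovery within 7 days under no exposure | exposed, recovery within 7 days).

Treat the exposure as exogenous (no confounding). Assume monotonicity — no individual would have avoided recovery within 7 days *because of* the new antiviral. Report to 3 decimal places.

p₁ = P(outcome | exposed) = 719/865 = 0.83121
p₀ = P(outcome | unexposed) = 682/2048 = 0.33301
Under exogeneity and monotonicity, PN = (p₁ − p₀)/p₁.
PN = (0.83121 − 0.33301) / 0.83121 ≈ 0.5994

PN ≈ 0.599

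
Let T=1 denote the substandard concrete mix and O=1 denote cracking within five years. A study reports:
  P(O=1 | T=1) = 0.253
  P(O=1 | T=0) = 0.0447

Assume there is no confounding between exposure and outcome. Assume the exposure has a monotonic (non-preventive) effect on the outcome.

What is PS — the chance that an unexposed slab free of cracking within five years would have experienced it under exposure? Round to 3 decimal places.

PS ≈ 0.218

Let p₁ = 0.253, p₀ = 0.0447.
Under exogeneity and monotonicity, PS = (p₁ − p₀) / (1 − p₀).
PS = (0.253 − 0.0447) / (1 − 0.0447) = 0.2083 / 0.9553 ≈ 0.2180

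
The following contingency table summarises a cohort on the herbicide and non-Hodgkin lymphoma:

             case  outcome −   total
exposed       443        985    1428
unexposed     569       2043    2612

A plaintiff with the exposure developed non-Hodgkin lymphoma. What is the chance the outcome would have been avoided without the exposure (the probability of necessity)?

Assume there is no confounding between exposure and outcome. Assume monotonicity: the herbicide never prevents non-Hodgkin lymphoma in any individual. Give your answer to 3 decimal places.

PN ≈ 0.298

p₁ = P(outcome | exposed) = 443/1428 = 0.31022
p₀ = P(outcome | unexposed) = 569/2612 = 0.21784
Under exogeneity and monotonicity, PN = (p₁ − p₀) / p₁.
PN = (0.31022 − 0.21784) / 0.31022 = 0.092383 / 0.31022 ≈ 0.2978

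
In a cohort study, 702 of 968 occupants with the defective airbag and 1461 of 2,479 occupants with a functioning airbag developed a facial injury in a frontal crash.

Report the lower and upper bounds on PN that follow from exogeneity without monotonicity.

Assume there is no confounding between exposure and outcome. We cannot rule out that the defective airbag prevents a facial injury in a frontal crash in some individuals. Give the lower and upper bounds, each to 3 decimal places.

p₁ = P(outcome | exposed) = 702/968 = 0.72521
p₀ = P(outcome | unexposed) = 1461/2479 = 0.58935
Under exogeneity alone the bounds on PN are max{0,(p₁−p₀)/p₁} ≤ PN ≤ min{1,(1−p₀)/p₁}.
  lower = (p₁ − p₀)/p₁ = 0.13586 / 0.72521 ≈ 0.1873
  upper = min{1, (1 − p₀)/p₁} = 0.41065 / 0.72521 ≈ 0.5663

0.187 ≤ PN ≤ 0.566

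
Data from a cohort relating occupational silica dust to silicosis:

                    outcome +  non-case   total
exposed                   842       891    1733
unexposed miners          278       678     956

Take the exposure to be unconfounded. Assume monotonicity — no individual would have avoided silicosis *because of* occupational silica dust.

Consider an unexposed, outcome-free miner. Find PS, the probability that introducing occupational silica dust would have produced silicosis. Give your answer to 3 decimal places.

p₁ = P(outcome | exposed) = 842/1733 = 0.48586
p₀ = P(outcome | unexposed) = 278/956 = 0.29079
Under exogeneity and monotonicity, PS = (p₁ − p₀)/(1 − p₀).
PS = (0.48586 − 0.29079) / 0.70921 ≈ 0.2751

PS ≈ 0.275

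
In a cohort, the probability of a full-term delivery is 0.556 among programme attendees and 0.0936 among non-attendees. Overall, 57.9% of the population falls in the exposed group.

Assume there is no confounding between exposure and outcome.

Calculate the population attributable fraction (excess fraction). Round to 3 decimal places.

PAF ≈ 0.741

Let p₁ = 0.556, p₀ = 0.0936.
Overall risk P(Y=1) = π·p₁ + (1−π)·p₀ = 0.579×0.556 + 0.421×0.0936 = 0.36133.
Under exogeneity, PAF = [P(Y=1) − p₀] / P(Y=1).
PAF = (0.36133 − 0.0936) / 0.36133 ≈ 0.7410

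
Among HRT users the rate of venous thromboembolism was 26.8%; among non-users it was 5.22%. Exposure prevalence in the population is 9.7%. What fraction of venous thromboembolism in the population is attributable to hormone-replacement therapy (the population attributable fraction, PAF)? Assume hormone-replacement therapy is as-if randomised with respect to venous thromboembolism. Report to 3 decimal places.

p₁ = 0.268, p₀ = 0.0522.
Overall risk P(Y=1) = π·p₁ + (1−π)·p₀ = 0.097×0.268 + 0.903×0.0522 = 0.073133.
Under exogeneity, PAF = [P(Y=1) − p₀] / P(Y=1).
PAF = (0.073133 − 0.0522) / 0.073133 ≈ 0.2862

PAF ≈ 0.286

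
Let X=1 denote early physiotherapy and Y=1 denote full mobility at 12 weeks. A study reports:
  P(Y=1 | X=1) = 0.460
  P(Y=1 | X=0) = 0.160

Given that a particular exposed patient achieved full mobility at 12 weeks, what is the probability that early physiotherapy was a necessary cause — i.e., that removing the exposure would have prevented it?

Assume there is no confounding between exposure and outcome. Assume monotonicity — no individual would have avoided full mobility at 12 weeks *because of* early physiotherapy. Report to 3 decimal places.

PN ≈ 0.652

Let p₁ = 0.46, p₀ = 0.16.
Under exogeneity and monotonicity, PN = (p₁ − p₀) / p₁.
PN = (0.46 − 0.16) / 0.46 = 0.3 / 0.46 ≈ 0.6522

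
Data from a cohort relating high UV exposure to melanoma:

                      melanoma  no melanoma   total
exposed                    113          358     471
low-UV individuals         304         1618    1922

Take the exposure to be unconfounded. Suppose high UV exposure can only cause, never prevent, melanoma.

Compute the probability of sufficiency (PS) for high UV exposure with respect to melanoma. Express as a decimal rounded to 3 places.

PS ≈ 0.097

p₁ = P(outcome | exposed) = 113/471 = 0.23992
p₀ = P(outcome | unexposed) = 304/1922 = 0.15817
Under exogeneity and monotonicity, PS = (p₁ − p₀)/(1 − p₀).
PS = (0.23992 − 0.15817) / 0.84183 ≈ 0.0971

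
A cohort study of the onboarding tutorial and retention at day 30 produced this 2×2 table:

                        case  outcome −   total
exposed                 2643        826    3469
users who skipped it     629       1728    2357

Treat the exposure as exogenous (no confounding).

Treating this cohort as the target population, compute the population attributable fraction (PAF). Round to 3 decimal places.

PAF ≈ 0.525

p₁ = P(outcome | exposed) = 2643/3469 = 0.76189
p₀ = P(outcome | unexposed) = 629/2357 = 0.26686
Exposure prevalence π = 3469/5826 = 0.59543; overall risk P(Y=1) = 0.56162.
Under exogeneity, PAF = [P(Y=1) − p₀]/P(Y=1).
PAF = (0.56162 − 0.26686) / 0.56162 ≈ 0.5248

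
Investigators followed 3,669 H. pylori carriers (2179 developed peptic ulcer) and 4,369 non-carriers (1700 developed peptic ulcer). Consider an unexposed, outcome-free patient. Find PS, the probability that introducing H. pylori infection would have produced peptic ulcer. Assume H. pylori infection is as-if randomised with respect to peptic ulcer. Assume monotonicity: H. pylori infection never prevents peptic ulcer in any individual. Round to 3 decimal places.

PS ≈ 0.335

p₁ = P(outcome | exposed) = 2179/3669 = 0.59389
p₀ = P(outcome | unexposed) = 1700/4369 = 0.38911
Under exogeneity and monotonicity, PS = (p₁ − p₀) / (1 − p₀).
PS = (0.59389 − 0.38911) / (1 − 0.38911) = 0.20479 / 0.61089 ≈ 0.3352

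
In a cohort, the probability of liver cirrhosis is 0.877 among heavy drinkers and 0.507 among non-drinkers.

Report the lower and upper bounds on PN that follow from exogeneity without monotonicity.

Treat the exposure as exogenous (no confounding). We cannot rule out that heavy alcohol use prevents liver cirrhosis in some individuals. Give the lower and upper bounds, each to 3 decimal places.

Let p₁ = 0.877, p₀ = 0.507.
Under exogeneity alone the bounds on PN are max{0,(p₁−p₀)/p₁} ≤ PN ≤ min{1,(1−p₀)/p₁}.
  lower = (p₁ − p₀)/p₁ = 0.37 / 0.877 ≈ 0.4219
  upper = min{1, (1 − p₀)/p₁} = 0.493 / 0.877 ≈ 0.5621

0.422 ≤ PN ≤ 0.562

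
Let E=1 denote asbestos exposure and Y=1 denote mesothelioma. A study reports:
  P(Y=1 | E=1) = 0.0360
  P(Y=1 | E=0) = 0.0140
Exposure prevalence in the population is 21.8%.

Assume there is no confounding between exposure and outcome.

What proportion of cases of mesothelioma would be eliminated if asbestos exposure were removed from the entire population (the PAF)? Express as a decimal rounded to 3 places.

PAF ≈ 0.255

Let p₁ = 0.036, p₀ = 0.014.
Overall risk P(Y=1) = π·p₁ + (1−π)·p₀ = 0.218×0.036 + 0.782×0.014 = 0.018796.
Under exogeneity, PAF = [P(Y=1) − p₀] / P(Y=1).
PAF = (0.018796 − 0.014) / 0.018796 ≈ 0.2552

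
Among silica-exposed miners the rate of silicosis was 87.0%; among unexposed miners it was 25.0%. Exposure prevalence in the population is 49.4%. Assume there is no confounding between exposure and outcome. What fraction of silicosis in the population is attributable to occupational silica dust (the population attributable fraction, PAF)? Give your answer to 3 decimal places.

PAF ≈ 0.551

p₁ = 0.87, p₀ = 0.25.
Overall risk P(Y=1) = π·p₁ + (1−π)·p₀ = 0.494×0.87 + 0.506×0.25 = 0.55628.
Under exogeneity, PAF = [P(Y=1) − p₀] / P(Y=1).
PAF = (0.55628 − 0.25) / 0.55628 ≈ 0.5506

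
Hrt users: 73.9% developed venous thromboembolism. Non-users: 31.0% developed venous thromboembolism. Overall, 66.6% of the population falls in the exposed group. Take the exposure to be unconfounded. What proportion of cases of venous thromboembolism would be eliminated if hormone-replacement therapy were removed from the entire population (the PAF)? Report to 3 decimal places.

PAF ≈ 0.480

p₁ = 0.739, p₀ = 0.31.
Overall risk P(Y=1) = π·p₁ + (1−π)·p₀ = 0.666×0.739 + 0.334×0.31 = 0.59571.
Under exogeneity, PAF = [P(Y=1) − p₀] / P(Y=1).
PAF = (0.59571 − 0.31) / 0.59571 ≈ 0.4796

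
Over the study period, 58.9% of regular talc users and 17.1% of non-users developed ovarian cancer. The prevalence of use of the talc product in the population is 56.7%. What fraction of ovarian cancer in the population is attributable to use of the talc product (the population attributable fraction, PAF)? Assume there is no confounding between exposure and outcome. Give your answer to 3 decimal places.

p₁ = 0.589, p₀ = 0.171.
Overall risk P(Y=1) = π·p₁ + (1−π)·p₀ = 0.567×0.589 + 0.433×0.171 = 0.40801.
Under exogeneity, PAF = [P(Y=1) − p₀] / P(Y=1).
PAF = (0.40801 − 0.171) / 0.40801 ≈ 0.5809

PAF ≈ 0.581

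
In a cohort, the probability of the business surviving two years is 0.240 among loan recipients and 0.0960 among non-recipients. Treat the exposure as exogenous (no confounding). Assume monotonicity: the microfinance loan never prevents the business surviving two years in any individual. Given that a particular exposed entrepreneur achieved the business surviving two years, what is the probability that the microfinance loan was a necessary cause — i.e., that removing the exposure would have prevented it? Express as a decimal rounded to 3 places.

PN ≈ 0.600

Let p₁ = 0.24, p₀ = 0.096.
Under exogeneity and monotonicity, PN = (p₁ − p₀) / p₁.
PN = (0.24 − 0.096) / 0.24 = 0.144 / 0.24 ≈ 0.6000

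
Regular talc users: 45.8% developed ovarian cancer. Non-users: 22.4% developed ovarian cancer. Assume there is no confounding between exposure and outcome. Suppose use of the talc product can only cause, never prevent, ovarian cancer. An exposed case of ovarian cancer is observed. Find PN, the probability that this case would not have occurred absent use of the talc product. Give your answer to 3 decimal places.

PN ≈ 0.511

p₁ = 0.458, p₀ = 0.224.
Under exogeneity and monotonicity, PN = (p₁ − p₀) / p₁.
PN = (0.458 − 0.224) / 0.458 = 0.234 / 0.458 ≈ 0.5109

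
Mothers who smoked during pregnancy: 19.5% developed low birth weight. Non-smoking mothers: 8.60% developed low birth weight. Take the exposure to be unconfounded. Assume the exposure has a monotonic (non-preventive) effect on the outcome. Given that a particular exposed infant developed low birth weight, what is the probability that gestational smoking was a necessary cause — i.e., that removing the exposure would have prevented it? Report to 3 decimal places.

PN ≈ 0.559

p₁ = 0.195, p₀ = 0.086.
Under exogeneity and monotonicity, PN = (p₁ − p₀) / p₁.
PN = (0.195 − 0.086) / 0.195 = 0.109 / 0.195 ≈ 0.5590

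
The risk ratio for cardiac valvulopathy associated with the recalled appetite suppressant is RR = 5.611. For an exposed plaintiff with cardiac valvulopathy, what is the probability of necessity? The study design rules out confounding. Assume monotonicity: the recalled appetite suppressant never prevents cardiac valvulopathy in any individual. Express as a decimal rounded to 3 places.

PN ≈ 0.822

Under exogeneity and monotonicity, PN = (RR − 1) / RR = 1 − 1/RR.
PN = (5.611 − 1) / 5.611 = 4.611 / 5.611 ≈ 0.8218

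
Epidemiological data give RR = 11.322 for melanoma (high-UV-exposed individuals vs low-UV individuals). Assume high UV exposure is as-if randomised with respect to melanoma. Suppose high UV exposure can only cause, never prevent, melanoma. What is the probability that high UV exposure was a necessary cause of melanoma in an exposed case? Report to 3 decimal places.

Under exogeneity and monotonicity, PN = (RR − 1) / RR = 1 − 1/RR.
PN = (11.322 − 1) / 11.322 = 10.32 / 11.322 ≈ 0.9117

PN ≈ 0.912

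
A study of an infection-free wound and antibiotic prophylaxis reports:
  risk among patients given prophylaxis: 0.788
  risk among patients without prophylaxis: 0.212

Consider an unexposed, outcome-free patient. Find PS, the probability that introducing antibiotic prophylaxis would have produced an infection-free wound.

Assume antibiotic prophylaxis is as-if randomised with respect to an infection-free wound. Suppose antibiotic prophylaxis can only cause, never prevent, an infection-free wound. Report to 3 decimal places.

PS ≈ 0.731

Let p₁ = 0.788, p₀ = 0.212.
Under exogeneity and monotonicity, PS = (p₁ − p₀) / (1 − p₀).
PS = (0.788 − 0.212) / (1 − 0.212) = 0.576 / 0.788 ≈ 0.7310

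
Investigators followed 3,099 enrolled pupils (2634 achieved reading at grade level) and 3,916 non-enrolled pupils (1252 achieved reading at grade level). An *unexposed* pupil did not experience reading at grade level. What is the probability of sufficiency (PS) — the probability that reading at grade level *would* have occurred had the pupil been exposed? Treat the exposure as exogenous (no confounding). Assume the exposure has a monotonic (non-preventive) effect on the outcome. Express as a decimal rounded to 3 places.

p₁ = P(outcome | exposed) = 2634/3099 = 0.84995
p₀ = P(outcome | unexposed) = 1252/3916 = 0.31971
Under exogeneity and monotonicity, PS = (p₁ − p₀) / (1 − p₀).
PS = (0.84995 − 0.31971) / (1 − 0.31971) = 0.53024 / 0.68029 ≈ 0.7794

PS ≈ 0.779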